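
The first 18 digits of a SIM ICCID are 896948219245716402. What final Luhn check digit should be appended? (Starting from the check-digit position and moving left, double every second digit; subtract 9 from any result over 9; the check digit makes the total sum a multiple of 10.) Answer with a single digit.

Partial digits right→left: 2 0 4 6 1 7 5 4 2 9 1 2 8 4 9 6 9 8
Double every second digit counting from the check-digit position (so the 1st, 3rd, 5th, ... of the partial from the right).
  doubled (with −9 where >9): 4 8 2 1 4 2 7 9 9 → sum 46
  kept as-is: 0 6 7 4 9 2 4 6 8 → sum 46
Total = 46 + 46 = 92.
Check digit = (10 − (92 mod 10)) mod 10 = 8.

8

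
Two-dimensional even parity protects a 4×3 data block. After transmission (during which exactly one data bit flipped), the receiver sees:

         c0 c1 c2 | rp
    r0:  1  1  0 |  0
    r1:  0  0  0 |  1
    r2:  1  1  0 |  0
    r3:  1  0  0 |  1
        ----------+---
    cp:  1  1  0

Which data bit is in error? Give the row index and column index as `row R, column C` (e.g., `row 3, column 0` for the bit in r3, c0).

Recompute each row's even parity and compare to rp:
  r0: data parity 0, sent rp 0 → ok
  r1: data parity 0, sent rp 1 → mismatch
  r2: data parity 0, sent rp 0 → ok
  r3: data parity 1, sent rp 1 → ok
Recompute each column's even parity and compare to cp:
  c0: data parity 1, sent cp 1 → ok
  c1: data parity 0, sent cp 1 → mismatch
  c2: data parity 0, sent cp 0 → ok
Exactly one row (r1) and one column (c1) fail → the flipped bit is at their intersection.

row 1, column 1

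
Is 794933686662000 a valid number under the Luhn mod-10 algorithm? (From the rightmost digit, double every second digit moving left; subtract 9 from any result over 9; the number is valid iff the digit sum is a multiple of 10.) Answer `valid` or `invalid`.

valid

From the right, keep odd positions and double even positions (subtract 9 from any doubled value over 9):
  doubled (positions 2,4,...): 0 4 3 7 6 9 9 → sum 38
  kept (positions 1,3,...): 0 0 6 6 6 3 4 7 → sum 32
Total = 70.
70 mod 10 = 0, so the number is valid.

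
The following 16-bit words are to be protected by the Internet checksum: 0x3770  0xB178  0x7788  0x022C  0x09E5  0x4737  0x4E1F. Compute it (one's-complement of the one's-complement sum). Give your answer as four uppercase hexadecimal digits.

FE26

One's-complement addition (fold any carry out of bit 15 back into bit 0):
  0x3770 + 0xB178 = 0x0E8E8
  0xE8E8 + 0x7788 = 0x16070 → wrap carry → 0x6071
  0x6071 + 0x022C = 0x0629D
  0x629D + 0x09E5 = 0x06C82
  0x6C82 + 0x4737 = 0x0B3B9
  0xB3B9 + 0x4E1F = 0x101D8 → wrap carry → 0x01D9
One's-complement sum = 0x01D9.
Checksum = ~0x01D9 & 0xFFFF = 0xFE26.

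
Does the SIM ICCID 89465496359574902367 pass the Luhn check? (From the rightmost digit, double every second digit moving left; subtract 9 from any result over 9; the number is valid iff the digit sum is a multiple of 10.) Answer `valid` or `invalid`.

From the right, keep odd positions and double even positions (subtract 9 from any doubled value over 9):
  doubled (positions 2,4,...): 3 4 9 5 9 6 9 1 8 7 → sum 61
  kept (positions 1,3,...): 7 3 0 4 5 5 6 4 6 9 → sum 49
Total = 110.
110 mod 10 = 0, so the number is valid.

valid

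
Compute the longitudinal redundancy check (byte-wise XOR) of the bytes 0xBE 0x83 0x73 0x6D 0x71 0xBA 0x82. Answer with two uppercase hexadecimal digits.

6A

XOR the bytes together:
  start with 0xBE
  0xBE ⊕ 0x83 = 0x3D
  0x3D ⊕ 0x73 = 0x4E
  0x4E ⊕ 0x6D = 0x23
  0x23 ⊕ 0x71 = 0x52
  0x52 ⊕ 0xBA = 0xE8
  0xE8 ⊕ 0x82 = 0x6A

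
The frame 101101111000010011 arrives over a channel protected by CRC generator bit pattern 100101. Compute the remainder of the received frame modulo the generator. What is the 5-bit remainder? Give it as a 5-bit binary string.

Modulo-2 division of 101101111000010011 by 100101:
  pos 0: 101101 XOR 100101 = 001000
  pos 2: 100011 XOR 100101 = 000110
  pos 5: 110100 XOR 100101 = 010001
  pos 6: 100010 XOR 100101 = 000111
  pos 9: 111010 XOR 100101 = 011111
  pos 10: 111110 XOR 100101 = 011011
  pos 11: 110111 XOR 100101 = 010010
  pos 12: 100101 XOR 100101 = 000000
Remainder = 00000 (zero — the frame passes the CRC check).

00000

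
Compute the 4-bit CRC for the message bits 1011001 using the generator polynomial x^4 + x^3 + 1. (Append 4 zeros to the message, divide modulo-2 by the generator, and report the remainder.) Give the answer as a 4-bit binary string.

Append 4 zeros: 10110010000. Divide by 11001 (XOR where the leading bit is 1):
  pos 0: 10110 XOR 11001 = 01111
  pos 1: 11110 XOR 11001 = 00111
  pos 3: 11110 XOR 11001 = 00111
  pos 5: 11100 XOR 11001 = 00101
Remainder (last 4 bits) = 1010. This is the CRC / FCS.

1010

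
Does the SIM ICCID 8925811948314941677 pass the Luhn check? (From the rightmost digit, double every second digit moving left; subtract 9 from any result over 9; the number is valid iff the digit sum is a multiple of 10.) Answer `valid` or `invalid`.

invalid

From the right, keep odd positions and double even positions (subtract 9 from any doubled value over 9):
  doubled (positions 2,4,...): 5 2 9 2 7 9 2 1 9 → sum 46
  kept (positions 1,3,...): 7 6 4 4 3 4 1 8 2 8 → sum 47
Total = 93.
93 mod 10 = 3, so the number is invalid.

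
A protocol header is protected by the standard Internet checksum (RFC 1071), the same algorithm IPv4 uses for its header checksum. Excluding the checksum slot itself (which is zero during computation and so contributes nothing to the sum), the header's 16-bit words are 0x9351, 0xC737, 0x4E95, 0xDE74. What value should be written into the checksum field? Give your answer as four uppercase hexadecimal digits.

One's-complement addition (fold any carry out of bit 15 back into bit 0):
  0x9351 + 0xC737 = 0x15A88 → wrap carry → 0x5A89
  0x5A89 + 0x4E95 = 0x0A91E
  0xA91E + 0xDE74 = 0x18792 → wrap carry → 0x8793
One's-complement sum = 0x8793.
Checksum = ~0x8793 & 0xFFFF = 0x786C.

786C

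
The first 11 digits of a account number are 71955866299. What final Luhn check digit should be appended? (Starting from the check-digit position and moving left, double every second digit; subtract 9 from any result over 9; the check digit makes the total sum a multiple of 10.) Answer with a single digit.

Partial digits right→left: 9 9 2 6 6 8 5 5 9 1 7
Double every second digit counting from the check-digit position (so the 1st, 3rd, 5th, ... of the partial from the right).
  doubled (with −9 where >9): 9 4 3 1 9 5 → sum 31
  kept as-is: 9 6 8 5 1 → sum 29
Total = 31 + 29 = 60.
Check digit = (10 − (60 mod 10)) mod 10 = 0.

0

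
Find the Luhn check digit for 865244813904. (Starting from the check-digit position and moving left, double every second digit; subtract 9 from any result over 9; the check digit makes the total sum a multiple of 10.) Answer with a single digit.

Partial digits right→left: 4 0 9 3 1 8 4 4 2 5 6 8
Double every second digit counting from the check-digit position (so the 1st, 3rd, 5th, ... of the partial from the right).
  doubled (with −9 where >9): 8 9 2 8 4 3 → sum 34
  kept as-is: 0 3 8 4 5 8 → sum 28
Total = 34 + 28 = 62.
Check digit = (10 − (62 mod 10)) mod 10 = 8.

8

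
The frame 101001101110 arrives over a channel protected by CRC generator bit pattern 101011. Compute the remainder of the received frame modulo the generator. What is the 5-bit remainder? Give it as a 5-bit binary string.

Modulo-2 division of 101001101110 by 101011:
  pos 0: 101001 XOR 101011 = 000010
  pos 4: 101011 XOR 101011 = 000000
Remainder = 00010 (nonzero — an error is detected).

00010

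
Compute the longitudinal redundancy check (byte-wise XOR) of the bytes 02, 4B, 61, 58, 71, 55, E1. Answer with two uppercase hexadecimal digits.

B5

XOR the bytes together:
  start with 0x02
  0x02 ⊕ 0x4B = 0x49
  0x49 ⊕ 0x61 = 0x28
  0x28 ⊕ 0x58 = 0x70
  0x70 ⊕ 0x71 = 0x01
  0x01 ⊕ 0x55 = 0x54
  0x54 ⊕ 0xE1 = 0xB5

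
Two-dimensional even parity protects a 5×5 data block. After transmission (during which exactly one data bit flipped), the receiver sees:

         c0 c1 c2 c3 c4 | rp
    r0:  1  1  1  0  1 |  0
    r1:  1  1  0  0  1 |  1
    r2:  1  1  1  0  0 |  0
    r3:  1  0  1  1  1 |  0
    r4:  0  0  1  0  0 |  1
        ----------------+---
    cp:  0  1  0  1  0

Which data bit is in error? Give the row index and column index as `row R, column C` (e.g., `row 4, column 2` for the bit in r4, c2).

Recompute each row's even parity and compare to rp:
  r0: data parity 0, sent rp 0 → ok
  r1: data parity 1, sent rp 1 → ok
  r2: data parity 1, sent rp 0 → mismatch
  r3: data parity 0, sent rp 0 → ok
  r4: data parity 1, sent rp 1 → ok
Recompute each column's even parity and compare to cp:
  c0: data parity 0, sent cp 0 → ok
  c1: data parity 1, sent cp 1 → ok
  c2: data parity 0, sent cp 0 → ok
  c3: data parity 1, sent cp 1 → ok
  c4: data parity 1, sent cp 0 → mismatch
Exactly one row (r2) and one column (c4) fail → the flipped bit is at their intersection.

row 2, column 4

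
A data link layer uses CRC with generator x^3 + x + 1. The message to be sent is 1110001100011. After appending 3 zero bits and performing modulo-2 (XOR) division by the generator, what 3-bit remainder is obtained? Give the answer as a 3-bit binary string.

101

Append 3 zeros: 1110001100011000. Divide by 1011 (XOR where the leading bit is 1):
  pos 0: 1110 XOR 1011 = 0101
  pos 1: 1010 XOR 1011 = 0001
  pos 4: 1011 XOR 1011 = 0000
  pos 11: 1100 XOR 1011 = 0111
  pos 12: 1110 XOR 1011 = 0101
Remainder (last 3 bits) = 101. This is the CRC / FCS.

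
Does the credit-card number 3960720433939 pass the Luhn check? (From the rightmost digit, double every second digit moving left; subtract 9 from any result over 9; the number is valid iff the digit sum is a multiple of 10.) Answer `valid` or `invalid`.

From the right, keep odd positions and double even positions (subtract 9 from any doubled value over 9):
  doubled (positions 2,4,...): 6 6 8 4 0 9 → sum 33
  kept (positions 1,3,...): 9 9 3 0 7 6 3 → sum 37
Total = 70.
70 mod 10 = 0, so the number is valid.

valid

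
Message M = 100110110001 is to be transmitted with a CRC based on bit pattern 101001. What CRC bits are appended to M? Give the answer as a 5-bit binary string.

Append 5 zeros: 10011011000100000. Divide by 101001 (XOR where the leading bit is 1):
  pos 0: 100110 XOR 101001 = 001111
  pos 2: 111111 XOR 101001 = 010110
  pos 3: 101100 XOR 101001 = 000101
  pos 6: 101001 XOR 101001 = 000000
Remainder (last 5 bits) = 00000. This is the CRC / FCS.

00000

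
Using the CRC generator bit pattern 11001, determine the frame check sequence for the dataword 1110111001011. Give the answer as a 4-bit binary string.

Append 4 zeros: 11101110010110000. Divide by 11001 (XOR where the leading bit is 1):
  pos 0: 11101 XOR 11001 = 00100
  pos 2: 10011 XOR 11001 = 01010
  pos 3: 10100 XOR 11001 = 01101
  pos 4: 11010 XOR 11001 = 00011
  pos 7: 11101 XOR 11001 = 00100
  pos 9: 10010 XOR 11001 = 01011
  pos 10: 10110 XOR 11001 = 01111
  pos 11: 11110 XOR 11001 = 00111
Remainder (last 4 bits) = 1110. This is the CRC / FCS.

1110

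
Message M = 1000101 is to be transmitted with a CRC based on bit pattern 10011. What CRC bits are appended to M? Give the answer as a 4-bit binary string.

Append 4 zeros: 10001010000. Divide by 10011 (XOR where the leading bit is 1):
  pos 0: 10001 XOR 10011 = 00010
  pos 3: 10010 XOR 10011 = 00001
Remainder (last 4 bits) = 1000. This is the CRC / FCS.

1000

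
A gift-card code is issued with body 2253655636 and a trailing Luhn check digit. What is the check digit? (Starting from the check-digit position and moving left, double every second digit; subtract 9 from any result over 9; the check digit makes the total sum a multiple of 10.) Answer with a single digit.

Partial digits right→left: 6 3 6 5 5 6 3 5 2 2
Double every second digit counting from the check-digit position (so the 1st, 3rd, 5th, ... of the partial from the right).
  doubled (with −9 where >9): 3 3 1 6 4 → sum 17
  kept as-is: 3 5 6 5 2 → sum 21
Total = 17 + 21 = 38.
Check digit = (10 − (38 mod 10)) mod 10 = 2.

2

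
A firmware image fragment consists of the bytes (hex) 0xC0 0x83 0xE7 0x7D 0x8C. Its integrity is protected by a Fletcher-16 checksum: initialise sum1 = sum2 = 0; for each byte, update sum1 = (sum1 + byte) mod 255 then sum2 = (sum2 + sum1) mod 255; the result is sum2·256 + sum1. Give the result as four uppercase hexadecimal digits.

Running sums (mod 255):
  after byte 0 (0xC0): sum1=192, sum2=192
  after byte 1 (0x83): sum1=68, sum2=5
  after byte 2 (0xE7): sum1=44, sum2=49
  after byte 3 (0x7D): sum1=169, sum2=218
  after byte 4 (0x8C): sum1=54, sum2=17
Checksum = sum2·256 + sum1 = 17·256 + 54 = 4406 = 0x1136.

1136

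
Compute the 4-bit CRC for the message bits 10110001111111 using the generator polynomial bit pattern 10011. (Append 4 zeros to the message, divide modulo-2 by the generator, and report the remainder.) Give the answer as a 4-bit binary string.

0110

Append 4 zeros: 101100011111110000. Divide by 10011 (XOR where the leading bit is 1):
  pos 0: 10110 XOR 10011 = 00101
  pos 2: 10100 XOR 10011 = 00111
  pos 4: 11111 XOR 10011 = 01100
  pos 5: 11001 XOR 10011 = 01010
  pos 6: 10101 XOR 10011 = 00110
  pos 8: 11011 XOR 10011 = 01000
  pos 9: 10001 XOR 10011 = 00010
  pos 12: 10000 XOR 10011 = 00011
Remainder (last 4 bits) = 0110. This is the CRC / FCS.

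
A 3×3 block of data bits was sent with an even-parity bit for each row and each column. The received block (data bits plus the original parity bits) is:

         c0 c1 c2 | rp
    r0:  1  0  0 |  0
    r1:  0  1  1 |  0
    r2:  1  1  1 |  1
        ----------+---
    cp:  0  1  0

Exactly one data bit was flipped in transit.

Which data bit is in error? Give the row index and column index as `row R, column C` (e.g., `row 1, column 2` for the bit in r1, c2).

Recompute each row's even parity and compare to rp:
  r0: data parity 1, sent rp 0 → mismatch
  r1: data parity 0, sent rp 0 → ok
  r2: data parity 1, sent rp 1 → ok
Recompute each column's even parity and compare to cp:
  c0: data parity 0, sent cp 0 → ok
  c1: data parity 0, sent cp 1 → mismatch
  c2: data parity 0, sent cp 0 → ok
Exactly one row (r0) and one column (c1) fail → the flipped bit is at their intersection.

row 0, column 1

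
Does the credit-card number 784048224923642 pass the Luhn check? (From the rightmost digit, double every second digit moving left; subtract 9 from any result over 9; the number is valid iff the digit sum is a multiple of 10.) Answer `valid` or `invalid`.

invalid

From the right, keep odd positions and double even positions (subtract 9 from any doubled value over 9):
  doubled (positions 2,4,...): 8 6 9 4 7 0 7 → sum 41
  kept (positions 1,3,...): 2 6 2 4 2 4 4 7 → sum 31
Total = 72.
72 mod 10 = 2, so the number is invalid.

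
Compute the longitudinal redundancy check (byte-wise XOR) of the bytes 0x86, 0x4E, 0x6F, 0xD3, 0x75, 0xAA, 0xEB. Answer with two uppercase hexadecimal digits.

40

XOR the bytes together:
  start with 0x86
  0x86 ⊕ 0x4E = 0xC8
  0xC8 ⊕ 0x6F = 0xA7
  0xA7 ⊕ 0xD3 = 0x74
  0x74 ⊕ 0x75 = 0x01
  0x01 ⊕ 0xAA = 0xAB
  0xAB ⊕ 0xEB = 0x40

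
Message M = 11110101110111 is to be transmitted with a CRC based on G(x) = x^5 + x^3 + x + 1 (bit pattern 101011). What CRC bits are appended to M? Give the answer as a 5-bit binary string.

Append 5 zeros: 1111010111011100000. Divide by 101011 (XOR where the leading bit is 1):
  pos 0: 111101 XOR 101011 = 010110
  pos 1: 101100 XOR 101011 = 000111
  pos 4: 111111 XOR 101011 = 010100
  pos 5: 101000 XOR 101011 = 000011
  pos 9: 111110 XOR 101011 = 010101
  pos 10: 101010 XOR 101011 = 000001
Remainder (last 5 bits) = 01000. This is the CRC / FCS.

01000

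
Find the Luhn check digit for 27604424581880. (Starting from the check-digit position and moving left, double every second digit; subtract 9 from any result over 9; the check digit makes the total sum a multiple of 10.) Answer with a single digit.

Partial digits right→left: 0 8 8 1 8 5 4 2 4 4 0 6 7 2
Double every second digit counting from the check-digit position (so the 1st, 3rd, 5th, ... of the partial from the right).
  doubled (with −9 where >9): 0 7 7 8 8 0 5 → sum 35
  kept as-is: 8 1 5 2 4 6 2 → sum 28
Total = 35 + 28 = 63.
Check digit = (10 − (63 mod 10)) mod 10 = 7.

7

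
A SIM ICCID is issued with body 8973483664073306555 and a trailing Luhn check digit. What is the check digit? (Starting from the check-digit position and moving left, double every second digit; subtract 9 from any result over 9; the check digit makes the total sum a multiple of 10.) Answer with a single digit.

Partial digits right→left: 5 5 5 6 0 3 3 7 0 4 6 6 3 8 4 3 7 9 8
Double every second digit counting from the check-digit position (so the 1st, 3rd, 5th, ... of the partial from the right).
  doubled (with −9 where >9): 1 1 0 6 0 3 6 8 5 7 → sum 37
  kept as-is: 5 6 3 7 4 6 8 3 9 → sum 51
Total = 37 + 51 = 88.
Check digit = (10 − (88 mod 10)) mod 10 = 2.

2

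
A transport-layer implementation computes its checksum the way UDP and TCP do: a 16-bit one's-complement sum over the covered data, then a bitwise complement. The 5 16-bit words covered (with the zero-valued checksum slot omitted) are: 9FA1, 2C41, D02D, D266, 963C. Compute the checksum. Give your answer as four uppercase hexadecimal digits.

One's-complement addition (fold any carry out of bit 15 back into bit 0):
  0x9FA1 + 0x2C41 = 0x0CBE2
  0xCBE2 + 0xD02D = 0x19C0F → wrap carry → 0x9C10
  0x9C10 + 0xD266 = 0x16E76 → wrap carry → 0x6E77
  0x6E77 + 0x963C = 0x104B3 → wrap carry → 0x04B4
One's-complement sum = 0x04B4.
Checksum = ~0x04B4 & 0xFFFF = 0xFB4B.

FB4B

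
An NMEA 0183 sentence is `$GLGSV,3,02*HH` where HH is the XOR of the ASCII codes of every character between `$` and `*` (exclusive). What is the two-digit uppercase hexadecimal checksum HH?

78

XOR the ASCII codes of the payload characters:
  'G' = 0x47 → acc = 0x47
  'L' = 0x4C → acc = 0x0B
  'G' = 0x47 → acc = 0x4C
  'S' = 0x53 → acc = 0x1F
  'V' = 0x56 → acc = 0x49
  ',' = 0x2C → acc = 0x65
  '3' = 0x33 → acc = 0x56
  ',' = 0x2C → acc = 0x7A
  '0' = 0x30 → acc = 0x4A
  '2' = 0x32 → acc = 0x78
Checksum = 0x78.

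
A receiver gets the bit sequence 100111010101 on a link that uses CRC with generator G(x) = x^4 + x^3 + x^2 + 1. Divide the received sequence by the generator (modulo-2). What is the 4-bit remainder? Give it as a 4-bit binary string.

1000

Modulo-2 division of 100111010101 by 11101:
  pos 0: 10011 XOR 11101 = 01110
  pos 1: 11101 XOR 11101 = 00000
  pos 7: 10101 XOR 11101 = 01000
Remainder = 1000 (nonzero — an error is detected).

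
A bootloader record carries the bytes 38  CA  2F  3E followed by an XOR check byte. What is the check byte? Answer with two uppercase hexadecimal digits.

E3

XOR the bytes together:
  start with 0x38
  0x38 ⊕ 0xCA = 0xF2
  0xF2 ⊕ 0x2F = 0xDD
  0xDD ⊕ 0x3E = 0xE3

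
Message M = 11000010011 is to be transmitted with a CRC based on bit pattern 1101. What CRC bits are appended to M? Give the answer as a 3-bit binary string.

110

Append 3 zeros: 11000010011000. Divide by 1101 (XOR where the leading bit is 1):
  pos 0: 1100 XOR 1101 = 0001
  pos 3: 1001 XOR 1101 = 0100
  pos 4: 1000 XOR 1101 = 0101
  pos 5: 1010 XOR 1101 = 0111
  pos 6: 1111 XOR 1101 = 0010
  pos 8: 1010 XOR 1101 = 0111
  pos 9: 1110 XOR 1101 = 0011
Remainder (last 3 bits) = 110. This is the CRC / FCS.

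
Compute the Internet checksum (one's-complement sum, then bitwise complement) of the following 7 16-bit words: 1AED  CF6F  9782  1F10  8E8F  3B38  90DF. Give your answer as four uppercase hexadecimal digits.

One's-complement addition (fold any carry out of bit 15 back into bit 0):
  0x1AED + 0xCF6F = 0x0EA5C
  0xEA5C + 0x9782 = 0x181DE → wrap carry → 0x81DF
  0x81DF + 0x1F10 = 0x0A0EF
  0xA0EF + 0x8E8F = 0x12F7E → wrap carry → 0x2F7F
  0x2F7F + 0x3B38 = 0x06AB7
  0x6AB7 + 0x90DF = 0x0FB96
One's-complement sum = 0xFB96.
Checksum = ~0xFB96 & 0xFFFF = 0x0469.

0469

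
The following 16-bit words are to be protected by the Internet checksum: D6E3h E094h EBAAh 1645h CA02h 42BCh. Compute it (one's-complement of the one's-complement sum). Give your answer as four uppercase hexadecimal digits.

One's-complement addition (fold any carry out of bit 15 back into bit 0):
  0xD6E3 + 0xE094 = 0x1B777 → wrap carry → 0xB778
  0xB778 + 0xEBAA = 0x1A322 → wrap carry → 0xA323
  0xA323 + 0x1645 = 0x0B968
  0xB968 + 0xCA02 = 0x1836A → wrap carry → 0x836B
  0x836B + 0x42BC = 0x0C627
One's-complement sum = 0xC627.
Checksum = ~0xC627 & 0xFFFF = 0x39D8.

39D8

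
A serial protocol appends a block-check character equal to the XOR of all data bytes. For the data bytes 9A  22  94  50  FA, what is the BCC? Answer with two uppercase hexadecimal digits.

86

XOR the bytes together:
  start with 0x9A
  0x9A ⊕ 0x22 = 0xB8
  0xB8 ⊕ 0x94 = 0x2C
  0x2C ⊕ 0x50 = 0x7C
  0x7C ⊕ 0xFA = 0x86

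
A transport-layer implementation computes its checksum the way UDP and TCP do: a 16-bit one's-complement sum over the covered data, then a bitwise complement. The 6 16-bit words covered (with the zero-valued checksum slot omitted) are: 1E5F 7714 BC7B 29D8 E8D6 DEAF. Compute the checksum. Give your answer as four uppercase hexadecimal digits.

BCB1

One's-complement addition (fold any carry out of bit 15 back into bit 0):
  0x1E5F + 0x7714 = 0x09573
  0x9573 + 0xBC7B = 0x151EE → wrap carry → 0x51EF
  0x51EF + 0x29D8 = 0x07BC7
  0x7BC7 + 0xE8D6 = 0x1649D → wrap carry → 0x649E
  0x649E + 0xDEAF = 0x1434D → wrap carry → 0x434E
One's-complement sum = 0x434E.
Checksum = ~0x434E & 0xFFFF = 0xBCB1.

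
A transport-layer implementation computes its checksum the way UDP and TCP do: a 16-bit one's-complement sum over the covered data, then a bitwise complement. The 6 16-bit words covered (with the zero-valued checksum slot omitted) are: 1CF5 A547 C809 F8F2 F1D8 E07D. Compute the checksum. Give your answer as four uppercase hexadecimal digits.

One's-complement addition (fold any carry out of bit 15 back into bit 0):
  0x1CF5 + 0xA547 = 0x0C23C
  0xC23C + 0xC809 = 0x18A45 → wrap carry → 0x8A46
  0x8A46 + 0xF8F2 = 0x18338 → wrap carry → 0x8339
  0x8339 + 0xF1D8 = 0x17511 → wrap carry → 0x7512
  0x7512 + 0xE07D = 0x1558F → wrap carry → 0x5590
One's-complement sum = 0x5590.
Checksum = ~0x5590 & 0xFFFF = 0xAA6F.

AA6F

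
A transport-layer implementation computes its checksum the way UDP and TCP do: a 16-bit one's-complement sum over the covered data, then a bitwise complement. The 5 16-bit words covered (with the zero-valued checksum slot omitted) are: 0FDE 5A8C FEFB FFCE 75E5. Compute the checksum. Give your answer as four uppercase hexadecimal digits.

One's-complement addition (fold any carry out of bit 15 back into bit 0):
  0x0FDE + 0x5A8C = 0x06A6A
  0x6A6A + 0xFEFB = 0x16965 → wrap carry → 0x6966
  0x6966 + 0xFFCE = 0x16934 → wrap carry → 0x6935
  0x6935 + 0x75E5 = 0x0DF1A
One's-complement sum = 0xDF1A.
Checksum = ~0xDF1A & 0xFFFF = 0x20E5.

20E5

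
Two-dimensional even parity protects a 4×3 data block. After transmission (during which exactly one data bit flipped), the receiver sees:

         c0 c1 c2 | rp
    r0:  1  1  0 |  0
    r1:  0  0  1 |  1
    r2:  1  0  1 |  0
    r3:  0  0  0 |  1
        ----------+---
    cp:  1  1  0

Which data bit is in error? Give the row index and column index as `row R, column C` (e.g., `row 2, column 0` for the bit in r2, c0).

Recompute each row's even parity and compare to rp:
  r0: data parity 0, sent rp 0 → ok
  r1: data parity 1, sent rp 1 → ok
  r2: data parity 0, sent rp 0 → ok
  r3: data parity 0, sent rp 1 → mismatch
Recompute each column's even parity and compare to cp:
  c0: data parity 0, sent cp 1 → mismatch
  c1: data parity 1, sent cp 1 → ok
  c2: data parity 0, sent cp 0 → ok
Exactly one row (r3) and one column (c0) fail → the flipped bit is at their intersection.

row 3, column 0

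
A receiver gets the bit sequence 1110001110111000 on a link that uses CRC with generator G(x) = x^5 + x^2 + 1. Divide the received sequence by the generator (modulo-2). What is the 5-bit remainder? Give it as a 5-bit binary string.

Modulo-2 division of 1110001110111000 by 100101:
  pos 0: 111000 XOR 100101 = 011101
  pos 1: 111011 XOR 100101 = 011110
  pos 2: 111101 XOR 100101 = 011000
  pos 3: 110001 XOR 100101 = 010100
  pos 4: 101000 XOR 100101 = 001101
  pos 6: 110111 XOR 100101 = 010010
  pos 7: 100101 XOR 100101 = 000000
Remainder = 00000 (zero — the frame passes the CRC check).

00000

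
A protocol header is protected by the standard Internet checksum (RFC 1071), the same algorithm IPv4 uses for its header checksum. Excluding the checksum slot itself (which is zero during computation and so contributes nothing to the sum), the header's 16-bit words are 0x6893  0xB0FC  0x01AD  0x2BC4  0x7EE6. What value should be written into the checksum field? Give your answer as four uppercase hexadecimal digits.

3A18

One's-complement addition (fold any carry out of bit 15 back into bit 0):
  0x6893 + 0xB0FC = 0x1198F → wrap carry → 0x1990
  0x1990 + 0x01AD = 0x01B3D
  0x1B3D + 0x2BC4 = 0x04701
  0x4701 + 0x7EE6 = 0x0C5E7
One's-complement sum = 0xC5E7.
Checksum = ~0xC5E7 & 0xFFFF = 0x3A18.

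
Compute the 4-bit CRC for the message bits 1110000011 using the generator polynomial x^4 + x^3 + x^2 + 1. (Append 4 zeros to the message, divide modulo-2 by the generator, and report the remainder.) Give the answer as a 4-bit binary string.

1110

Append 4 zeros: 11100000110000. Divide by 11101 (XOR where the leading bit is 1):
  pos 0: 11100 XOR 11101 = 00001
  pos 4: 10001 XOR 11101 = 01100
  pos 5: 11001 XOR 11101 = 00100
  pos 7: 10000 XOR 11101 = 01101
  pos 8: 11010 XOR 11101 = 00111
Remainder (last 4 bits) = 1110. This is the CRC / FCS.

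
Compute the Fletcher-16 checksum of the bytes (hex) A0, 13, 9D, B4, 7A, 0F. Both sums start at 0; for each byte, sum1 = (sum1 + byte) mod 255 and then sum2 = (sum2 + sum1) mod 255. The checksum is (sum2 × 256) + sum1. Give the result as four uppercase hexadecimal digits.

Running sums (mod 255):
  after byte 0 (A0): sum1=160, sum2=160
  after byte 1 (13): sum1=179, sum2=84
  after byte 2 (9D): sum1=81, sum2=165
  after byte 3 (B4): sum1=6, sum2=171
  after byte 4 (7A): sum1=128, sum2=44
  after byte 5 (0F): sum1=143, sum2=187
Checksum = sum2·256 + sum1 = 187·256 + 143 = 48015 = 0xBB8F.

BB8F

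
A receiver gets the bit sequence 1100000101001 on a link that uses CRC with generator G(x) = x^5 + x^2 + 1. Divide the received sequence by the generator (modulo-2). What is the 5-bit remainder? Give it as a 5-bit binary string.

Modulo-2 division of 1100000101001 by 100101:
  pos 0: 110000 XOR 100101 = 010101
  pos 1: 101010 XOR 100101 = 001111
  pos 3: 111110 XOR 100101 = 011011
  pos 4: 110111 XOR 100101 = 010010
  pos 5: 100100 XOR 100101 = 000001
Remainder = 00101 (nonzero — an error is detected).

00101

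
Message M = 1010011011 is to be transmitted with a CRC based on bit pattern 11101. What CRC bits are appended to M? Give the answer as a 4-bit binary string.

1010

Append 4 zeros: 10100110110000. Divide by 11101 (XOR where the leading bit is 1):
  pos 0: 10100 XOR 11101 = 01001
  pos 1: 10011 XOR 11101 = 01110
  pos 2: 11101 XOR 11101 = 00000
  pos 8: 11000 XOR 11101 = 00101
Remainder (last 4 bits) = 1010. This is the CRC / FCS.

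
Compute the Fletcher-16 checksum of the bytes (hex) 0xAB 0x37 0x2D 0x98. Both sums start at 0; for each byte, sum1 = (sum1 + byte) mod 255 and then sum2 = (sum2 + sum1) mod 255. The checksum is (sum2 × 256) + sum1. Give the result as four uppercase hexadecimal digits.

Running sums (mod 255):
  after byte 0 (0xAB): sum1=171, sum2=171
  after byte 1 (0x37): sum1=226, sum2=142
  after byte 2 (0x2D): sum1=16, sum2=158
  after byte 3 (0x98): sum1=168, sum2=71
Checksum = sum2·256 + sum1 = 71·256 + 168 = 18344 = 0x47A8.

47A8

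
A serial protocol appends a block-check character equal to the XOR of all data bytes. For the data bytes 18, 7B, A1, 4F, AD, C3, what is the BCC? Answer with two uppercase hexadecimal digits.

XOR the bytes together:
  start with 0x18
  0x18 ⊕ 0x7B = 0x63
  0x63 ⊕ 0xA1 = 0xC2
  0xC2 ⊕ 0x4F = 0x8D
  0x8D ⊕ 0xAD = 0x20
  0x20 ⊕ 0xC3 = 0xE3

E3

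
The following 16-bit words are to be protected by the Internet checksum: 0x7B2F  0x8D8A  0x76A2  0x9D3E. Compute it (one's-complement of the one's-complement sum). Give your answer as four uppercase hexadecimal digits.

One's-complement addition (fold any carry out of bit 15 back into bit 0):
  0x7B2F + 0x8D8A = 0x108B9 → wrap carry → 0x08BA
  0x08BA + 0x76A2 = 0x07F5C
  0x7F5C + 0x9D3E = 0x11C9A → wrap carry → 0x1C9B
One's-complement sum = 0x1C9B.
Checksum = ~0x1C9B & 0xFFFF = 0xE364.

E364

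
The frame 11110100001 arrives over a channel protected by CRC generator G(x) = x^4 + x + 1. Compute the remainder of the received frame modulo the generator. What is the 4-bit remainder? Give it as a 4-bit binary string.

0100

Modulo-2 division of 11110100001 by 10011:
  pos 0: 11110 XOR 10011 = 01101
  pos 1: 11011 XOR 10011 = 01000
  pos 2: 10000 XOR 10011 = 00011
  pos 5: 11000 XOR 10011 = 01011
  pos 6: 10111 XOR 10011 = 00100
Remainder = 0100 (nonzero — an error is detected).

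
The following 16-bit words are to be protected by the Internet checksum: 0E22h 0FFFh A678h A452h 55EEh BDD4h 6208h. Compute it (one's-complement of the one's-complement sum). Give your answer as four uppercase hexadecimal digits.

One's-complement addition (fold any carry out of bit 15 back into bit 0):
  0x0E22 + 0x0FFF = 0x01E21
  0x1E21 + 0xA678 = 0x0C499
  0xC499 + 0xA452 = 0x168EB → wrap carry → 0x68EC
  0x68EC + 0x55EE = 0x0BEDA
  0xBEDA + 0xBDD4 = 0x17CAE → wrap carry → 0x7CAF
  0x7CAF + 0x6208 = 0x0DEB7
One's-complement sum = 0xDEB7.
Checksum = ~0xDEB7 & 0xFFFF = 0x2148.

2148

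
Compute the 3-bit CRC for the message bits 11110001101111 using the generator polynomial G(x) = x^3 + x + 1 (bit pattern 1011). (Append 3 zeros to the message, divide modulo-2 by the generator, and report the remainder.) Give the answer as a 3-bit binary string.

Append 3 zeros: 11110001101111000. Divide by 1011 (XOR where the leading bit is 1):
  pos 0: 1111 XOR 1011 = 0100
  pos 1: 1000 XOR 1011 = 0011
  pos 3: 1100 XOR 1011 = 0111
  pos 4: 1111 XOR 1011 = 0100
  pos 5: 1001 XOR 1011 = 0010
  pos 7: 1001 XOR 1011 = 0010
  pos 9: 1011 XOR 1011 = 0000
  pos 13: 1000 XOR 1011 = 0011
Remainder (last 3 bits) = 011. This is the CRC / FCS.

011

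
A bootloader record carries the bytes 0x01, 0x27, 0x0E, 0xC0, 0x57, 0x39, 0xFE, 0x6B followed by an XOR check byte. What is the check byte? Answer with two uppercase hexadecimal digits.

13

XOR the bytes together:
  start with 0x01
  0x01 ⊕ 0x27 = 0x26
  0x26 ⊕ 0x0E = 0x28
  0x28 ⊕ 0xC0 = 0xE8
  0xE8 ⊕ 0x57 = 0xBF
  0xBF ⊕ 0x39 = 0x86
  0x86 ⊕ 0xFE = 0x78
  0x78 ⊕ 0x6B = 0x13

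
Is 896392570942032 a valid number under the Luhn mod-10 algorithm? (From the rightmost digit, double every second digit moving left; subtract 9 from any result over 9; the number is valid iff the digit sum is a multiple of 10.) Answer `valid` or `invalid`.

invalid

From the right, keep odd positions and double even positions (subtract 9 from any doubled value over 9):
  doubled (positions 2,4,...): 6 4 9 5 4 6 9 → sum 43
  kept (positions 1,3,...): 2 0 4 0 5 9 6 8 → sum 34
Total = 77.
77 mod 10 = 7, so the number is invalid.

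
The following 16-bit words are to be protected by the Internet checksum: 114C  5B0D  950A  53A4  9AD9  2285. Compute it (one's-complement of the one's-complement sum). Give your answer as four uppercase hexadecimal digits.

ED98

One's-complement addition (fold any carry out of bit 15 back into bit 0):
  0x114C + 0x5B0D = 0x06C59
  0x6C59 + 0x950A = 0x10163 → wrap carry → 0x0164
  0x0164 + 0x53A4 = 0x05508
  0x5508 + 0x9AD9 = 0x0EFE1
  0xEFE1 + 0x2285 = 0x11266 → wrap carry → 0x1267
One's-complement sum = 0x1267.
Checksum = ~0x1267 & 0xFFFF = 0xED98.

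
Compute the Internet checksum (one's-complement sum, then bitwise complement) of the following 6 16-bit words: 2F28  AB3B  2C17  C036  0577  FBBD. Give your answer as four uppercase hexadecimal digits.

3819

One's-complement addition (fold any carry out of bit 15 back into bit 0):
  0x2F28 + 0xAB3B = 0x0DA63
  0xDA63 + 0x2C17 = 0x1067A → wrap carry → 0x067B
  0x067B + 0xC036 = 0x0C6B1
  0xC6B1 + 0x0577 = 0x0CC28
  0xCC28 + 0xFBBD = 0x1C7E5 → wrap carry → 0xC7E6
One's-complement sum = 0xC7E6.
Checksum = ~0xC7E6 & 0xFFFF = 0x3819.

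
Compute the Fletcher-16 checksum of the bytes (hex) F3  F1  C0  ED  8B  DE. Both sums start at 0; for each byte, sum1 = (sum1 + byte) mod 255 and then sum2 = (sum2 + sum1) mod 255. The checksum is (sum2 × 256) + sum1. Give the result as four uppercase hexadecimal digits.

34FE

Running sums (mod 255):
  after byte 0 (F3): sum1=243, sum2=243
  after byte 1 (F1): sum1=229, sum2=217
  after byte 2 (C0): sum1=166, sum2=128
  after byte 3 (ED): sum1=148, sum2=21
  after byte 4 (8B): sum1=32, sum2=53
  after byte 5 (DE): sum1=254, sum2=52
Checksum = sum2·256 + sum1 = 52·256 + 254 = 13566 = 0x34FE.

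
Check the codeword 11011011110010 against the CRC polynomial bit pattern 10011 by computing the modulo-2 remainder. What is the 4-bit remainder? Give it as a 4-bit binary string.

1111

Modulo-2 division of 11011011110010 by 10011:
  pos 0: 11011 XOR 10011 = 01000
  pos 1: 10000 XOR 10011 = 00011
  pos 4: 11111 XOR 10011 = 01100
  pos 5: 11001 XOR 10011 = 01010
  pos 6: 10100 XOR 10011 = 00111
  pos 8: 11101 XOR 10011 = 01110
  pos 9: 11100 XOR 10011 = 01111
Remainder = 1111 (nonzero — an error is detected).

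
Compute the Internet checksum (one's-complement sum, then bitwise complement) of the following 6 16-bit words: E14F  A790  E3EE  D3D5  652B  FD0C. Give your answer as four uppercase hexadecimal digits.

5D22

One's-complement addition (fold any carry out of bit 15 back into bit 0):
  0xE14F + 0xA790 = 0x188DF → wrap carry → 0x88E0
  0x88E0 + 0xE3EE = 0x16CCE → wrap carry → 0x6CCF
  0x6CCF + 0xD3D5 = 0x140A4 → wrap carry → 0x40A5
  0x40A5 + 0x652B = 0x0A5D0
  0xA5D0 + 0xFD0C = 0x1A2DC → wrap carry → 0xA2DD
One's-complement sum = 0xA2DD.
Checksum = ~0xA2DD & 0xFFFF = 0x5D22.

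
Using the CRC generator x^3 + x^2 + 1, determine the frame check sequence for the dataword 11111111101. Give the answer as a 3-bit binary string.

000

Append 3 zeros: 11111111101000. Divide by 1101 (XOR where the leading bit is 1):
  pos 0: 1111 XOR 1101 = 0010
  pos 2: 1011 XOR 1101 = 0110
  pos 3: 1101 XOR 1101 = 0000
  pos 7: 1101 XOR 1101 = 0000
Remainder (last 3 bits) = 000. This is the CRC / FCS.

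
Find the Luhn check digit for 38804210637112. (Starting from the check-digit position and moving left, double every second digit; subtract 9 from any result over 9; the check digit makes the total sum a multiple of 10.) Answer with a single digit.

Partial digits right→left: 2 1 1 7 3 6 0 1 2 4 0 8 8 3
Double every second digit counting from the check-digit position (so the 1st, 3rd, 5th, ... of the partial from the right).
  doubled (with −9 where >9): 4 2 6 0 4 0 7 → sum 23
  kept as-is: 1 7 6 1 4 8 3 → sum 30
Total = 23 + 30 = 53.
Check digit = (10 − (53 mod 10)) mod 10 = 7.

7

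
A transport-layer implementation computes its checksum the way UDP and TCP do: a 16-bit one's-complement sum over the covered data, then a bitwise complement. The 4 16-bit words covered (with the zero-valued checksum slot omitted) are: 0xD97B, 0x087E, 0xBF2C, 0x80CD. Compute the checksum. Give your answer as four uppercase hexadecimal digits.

One's-complement addition (fold any carry out of bit 15 back into bit 0):
  0xD97B + 0x087E = 0x0E1F9
  0xE1F9 + 0xBF2C = 0x1A125 → wrap carry → 0xA126
  0xA126 + 0x80CD = 0x121F3 → wrap carry → 0x21F4
One's-complement sum = 0x21F4.
Checksum = ~0x21F4 & 0xFFFF = 0xDE0B.

DE0B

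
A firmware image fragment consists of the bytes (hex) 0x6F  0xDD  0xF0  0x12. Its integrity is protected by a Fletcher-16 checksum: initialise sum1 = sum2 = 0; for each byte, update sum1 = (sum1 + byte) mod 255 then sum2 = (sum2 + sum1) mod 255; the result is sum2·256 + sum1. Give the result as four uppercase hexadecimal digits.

Running sums (mod 255):
  after byte 0 (0x6F): sum1=111, sum2=111
  after byte 1 (0xDD): sum1=77, sum2=188
  after byte 2 (0xF0): sum1=62, sum2=250
  after byte 3 (0x12): sum1=80, sum2=75
Checksum = sum2·256 + sum1 = 75·256 + 80 = 19280 = 0x4B50.

4B50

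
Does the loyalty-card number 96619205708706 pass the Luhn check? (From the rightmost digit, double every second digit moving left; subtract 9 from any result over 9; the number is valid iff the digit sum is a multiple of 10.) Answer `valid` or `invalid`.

From the right, keep odd positions and double even positions (subtract 9 from any doubled value over 9):
  doubled (positions 2,4,...): 0 7 5 0 9 3 9 → sum 33
  kept (positions 1,3,...): 6 7 0 5 2 1 6 → sum 27
Total = 60.
60 mod 10 = 0, so the number is valid.

valid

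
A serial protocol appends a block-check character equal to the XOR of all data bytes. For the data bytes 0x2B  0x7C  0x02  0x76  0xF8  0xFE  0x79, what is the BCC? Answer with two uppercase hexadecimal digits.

5C

XOR the bytes together:
  start with 0x2B
  0x2B ⊕ 0x7C = 0x57
  0x57 ⊕ 0x02 = 0x55
  0x55 ⊕ 0x76 = 0x23
  0x23 ⊕ 0xF8 = 0xDB
  0xDB ⊕ 0xFE = 0x25
  0x25 ⊕ 0x79 = 0x5C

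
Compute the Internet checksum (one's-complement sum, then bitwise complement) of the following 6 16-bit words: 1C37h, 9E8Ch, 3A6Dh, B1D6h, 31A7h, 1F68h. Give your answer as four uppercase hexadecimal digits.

One's-complement addition (fold any carry out of bit 15 back into bit 0):
  0x1C37 + 0x9E8C = 0x0BAC3
  0xBAC3 + 0x3A6D = 0x0F530
  0xF530 + 0xB1D6 = 0x1A706 → wrap carry → 0xA707
  0xA707 + 0x31A7 = 0x0D8AE
  0xD8AE + 0x1F68 = 0x0F816
One's-complement sum = 0xF816.
Checksum = ~0xF816 & 0xFFFF = 0x07E9.

07E9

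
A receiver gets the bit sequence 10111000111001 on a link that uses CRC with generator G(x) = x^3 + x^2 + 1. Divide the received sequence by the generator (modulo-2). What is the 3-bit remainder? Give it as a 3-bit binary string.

Modulo-2 division of 10111000111001 by 1101:
  pos 0: 1011 XOR 1101 = 0110
  pos 1: 1101 XOR 1101 = 0000
  pos 8: 1110 XOR 1101 = 0011
  pos 10: 1101 XOR 1101 = 0000
Remainder = 000 (zero — the frame passes the CRC check).

000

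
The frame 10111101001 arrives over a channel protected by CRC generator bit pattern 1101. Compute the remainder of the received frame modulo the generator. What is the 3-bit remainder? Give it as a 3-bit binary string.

Modulo-2 division of 10111101001 by 1101:
  pos 0: 1011 XOR 1101 = 0110
  pos 1: 1101 XOR 1101 = 0000
  pos 5: 1010 XOR 1101 = 0111
  pos 6: 1110 XOR 1101 = 0011
Remainder = 111 (nonzero — an error is detected).

111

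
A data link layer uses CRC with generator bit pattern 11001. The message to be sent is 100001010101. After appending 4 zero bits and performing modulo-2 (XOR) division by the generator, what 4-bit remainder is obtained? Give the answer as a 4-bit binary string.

0011

Append 4 zeros: 1000010101010000. Divide by 11001 (XOR where the leading bit is 1):
  pos 0: 10000 XOR 11001 = 01001
  pos 1: 10011 XOR 11001 = 01010
  pos 2: 10100 XOR 11001 = 01101
  pos 3: 11011 XOR 11001 = 00010
  pos 6: 10010 XOR 11001 = 01011
  pos 7: 10111 XOR 11001 = 01110
  pos 8: 11100 XOR 11001 = 00101
  pos 10: 10100 XOR 11001 = 01101
  pos 11: 11010 XOR 11001 = 00011
Remainder (last 4 bits) = 0011. This is the CRC / FCS.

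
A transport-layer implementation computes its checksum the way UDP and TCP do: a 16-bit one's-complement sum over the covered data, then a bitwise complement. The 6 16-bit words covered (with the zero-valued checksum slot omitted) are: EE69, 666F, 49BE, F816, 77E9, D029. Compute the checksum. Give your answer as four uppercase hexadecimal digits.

213E

One's-complement addition (fold any carry out of bit 15 back into bit 0):
  0xEE69 + 0x666F = 0x154D8 → wrap carry → 0x54D9
  0x54D9 + 0x49BE = 0x09E97
  0x9E97 + 0xF816 = 0x196AD → wrap carry → 0x96AE
  0x96AE + 0x77E9 = 0x10E97 → wrap carry → 0x0E98
  0x0E98 + 0xD029 = 0x0DEC1
One's-complement sum = 0xDEC1.
Checksum = ~0xDEC1 & 0xFFFF = 0x213E.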